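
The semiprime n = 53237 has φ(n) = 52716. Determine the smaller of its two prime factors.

139

φ(n) = (p−1)(q−1) = n − (p+q) + 1, so p + q = 53237 − 52716 + 1 = 522.
p and q are the roots of t² − 522t + 53237 = 0.
Discriminant: 522² − 4·53237 = 272484 − 212948 = 59536; √59536 = 244.
q = (522 − 244)/2 = 139, p = (522 + 244)/2 = 383.
Check: 139 · 383 = 53237.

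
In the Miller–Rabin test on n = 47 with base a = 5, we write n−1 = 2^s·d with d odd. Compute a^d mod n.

47 − 1 = 46 = 2^1 · 23, so d = 23.
5^1 ≡ 5 (mod 47)
5^2 ≡ 5^2 = 25 ≡ 25 (mod 47)
5^4 ≡ 25^2 = 625 ≡ 14 (mod 47)
5^8 ≡ 14^2 = 196 ≡ 8 (mod 47)
5^16 ≡ 8^2 = 64 ≡ 17 (mod 47)
23 = 16 + 4 + 2 + 1 in binary powers of 2.
So 5^23 ≡ 17 · 14 · 25 · 5 ≡ 46 (mod 47).
Since 5^d ≡ 46 (mod 47), base 5 does not prove 47 composite.

46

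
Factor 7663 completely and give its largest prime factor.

7663 = 79 · 97
97 is prime.
So 7663 = 79 · 97; the largest prime factor is 97.

97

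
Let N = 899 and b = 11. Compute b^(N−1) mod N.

11^1 ≡ 11 (mod 899)
11^2 ≡ 11^2 = 121 ≡ 121 (mod 899)
11^4 ≡ 121^2 = 14641 ≡ 257 (mod 899)
11^8 ≡ 257^2 = 66049 ≡ 422 (mod 899)
11^16 ≡ 422^2 = 178084 ≡ 82 (mod 899)
11^32 ≡ 82^2 = 6724 ≡ 431 (mod 899)
11^64 ≡ 431^2 = 185761 ≡ 567 (mod 899)
11^128 ≡ 567^2 = 321489 ≡ 546 (mod 899)
11^256 ≡ 546^2 = 298116 ≡ 547 (mod 899)
11^512 ≡ 547^2 = 299209 ≡ 741 (mod 899)
898 = 512 + 256 + 128 + 2 in binary powers of 2.
So 11^898 ≡ 741 · 547 · 546 · 121 ≡ 382 (mod 899).
Since 382 ≠ 1, base 11 is a Fermat witness: 899 is composite.

382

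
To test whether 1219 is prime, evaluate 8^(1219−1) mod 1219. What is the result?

8^1 ≡ 8 (mod 1219)
8^2 ≡ 8^2 = 64 ≡ 64 (mod 1219)
8^4 ≡ 64^2 = 4096 ≡ 439 (mod 1219)
8^8 ≡ 439^2 = 192721 ≡ 119 (mod 1219)
8^16 ≡ 119^2 = 14161 ≡ 752 (mod 1219)
8^32 ≡ 752^2 = 565504 ≡ 1107 (mod 1219)
8^64 ≡ 1107^2 = 1225449 ≡ 354 (mod 1219)
8^128 ≡ 354^2 = 125316 ≡ 978 (mod 1219)
8^256 ≡ 978^2 = 956484 ≡ 788 (mod 1219)
8^512 ≡ 788^2 = 620944 ≡ 473 (mod 1219)
8^1024 ≡ 473^2 = 223729 ≡ 652 (mod 1219)
1218 = 1024 + 128 + 64 + 2 in binary powers of 2.
So 8^1218 ≡ 652 · 978 · 354 · 64 ≡ 855 (mod 1219).
Since 855 ≠ 1, base 8 is a Fermat witness: 1219 is composite.

855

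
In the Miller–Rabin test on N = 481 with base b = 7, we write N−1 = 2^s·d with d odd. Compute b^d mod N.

174

481 − 1 = 480 = 2^5 · 15, so d = 15.
7^1 ≡ 7 (mod 481)
7^2 ≡ 7^2 = 49 ≡ 49 (mod 481)
7^4 ≡ 49^2 = 2401 ≡ 477 (mod 481)
7^8 ≡ 477^2 = 227529 ≡ 16 (mod 481)
15 = 8 + 4 + 2 + 1 in binary powers of 2.
So 7^15 ≡ 16 · 477 · 49 · 7 ≡ 174 (mod 481).
Squaring chain: 174 → 454 → 248 → 417 → 248; never reaches −1, so base 7 is a Miller–Rabin witness that 481 is composite.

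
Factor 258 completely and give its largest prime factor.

43

258 = 2 · 129
129 = 3 · 43
43 is prime.
So 258 = 2 · 3 · 43; the largest prime factor is 43.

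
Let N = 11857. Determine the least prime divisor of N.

11857 is odd.
Digit sum 22, not divisible by 3.
Ends in 7: not divisible by 5.
7: 11857 = 7·1693 + 6
11: 11857 = 11·1077 + 10
13: 11857 = 13·912 + 1
17: 11857 = 17·697 + 8
19: 11857 = 19·624 + 1
23: 11857 = 23·515 + 12
29: 11857 = 29·408 + 25
31: 11857 = 31·382 + 15
37: 11857 = 37·320 + 17
41: 11857 = 41·289 + 8
43: 11857 = 43·275 + 32
47: 11857 = 47·252 + 13
53: 11857 = 53·223 + 38
59: 11857 = 59·200 + 57
61: 11857 = 61·194 + 23
67: 11857 = 67·176 + 65
71: 11857 = 71·167

71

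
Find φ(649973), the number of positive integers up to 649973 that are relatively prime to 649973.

Factor: 649973 = 41 · 83 · 191.
φ(649973) = (41−1) · (83−1) · (191−1) = 40 · 82 · 190 = 623200.

623200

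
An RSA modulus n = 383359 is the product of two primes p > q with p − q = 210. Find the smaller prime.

523

Since p = q + 210, we have 383359 = q(q + 210), so q² + 210q − 383359 = 0.
Discriminant: 210² + 4·383359 = 44100 + 1533436 = 1577536; √1577536 = 1256.
q = (−210 + 1256)/2 = 523, and p = q + 210 = 733.
Check: 523 · 733 = 383359.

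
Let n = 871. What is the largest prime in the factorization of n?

67

871 = 13 · 67
67 is prime.
So 871 = 13 · 67; the largest prime factor is 67.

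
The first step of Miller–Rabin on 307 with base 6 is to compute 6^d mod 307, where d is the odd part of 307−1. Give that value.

1

307 − 1 = 306 = 2^1 · 153, so d = 153.
6^1 ≡ 6 (mod 307)
6^2 ≡ 6^2 = 36 ≡ 36 (mod 307)
6^4 ≡ 36^2 = 1296 ≡ 68 (mod 307)
6^8 ≡ 68^2 = 4624 ≡ 19 (mod 307)
6^16 ≡ 19^2 = 361 ≡ 54 (mod 307)
6^32 ≡ 54^2 = 2916 ≡ 153 (mod 307)
6^64 ≡ 153^2 = 23409 ≡ 77 (mod 307)
6^128 ≡ 77^2 = 5929 ≡ 96 (mod 307)
153 = 128 + 16 + 8 + 1 in binary powers of 2.
So 6^153 ≡ 96 · 54 · 19 · 6 ≡ 1 (mod 307).
Since 6^d ≡ 1 (mod 307), base 6 does not prove 307 composite.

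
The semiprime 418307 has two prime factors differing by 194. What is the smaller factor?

557

Since p = q + 194, we have 418307 = q(q + 194), so q² + 194q − 418307 = 0.
Discriminant: 194² + 4·418307 = 37636 + 1673228 = 1710864; √1710864 = 1308.
q = (−194 + 1308)/2 = 557, and p = q + 194 = 751.
Check: 557 · 751 = 418307.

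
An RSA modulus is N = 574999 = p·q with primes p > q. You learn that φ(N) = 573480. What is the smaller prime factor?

709

φ(n) = (p−1)(q−1) = n − (p+q) + 1, so p + q = 574999 − 573480 + 1 = 1520.
p and q are the roots of t² − 1520t + 574999 = 0.
Discriminant: 1520² − 4·574999 = 2310400 − 2299996 = 10404; √10404 = 102.
q = (1520 − 102)/2 = 709, p = (1520 + 102)/2 = 811.
Check: 709 · 811 = 574999.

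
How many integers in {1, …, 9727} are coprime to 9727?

Factor: 9727 = 71 · 137.
φ(9727) = (71−1) · (137−1) = 70 · 136 = 9520.

9520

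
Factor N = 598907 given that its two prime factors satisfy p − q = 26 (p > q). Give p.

787

Since p = q + 26, we have 598907 = q(q + 26), so q² + 26q − 598907 = 0.
Discriminant: 26² + 4·598907 = 676 + 2395628 = 2396304; √2396304 = 1548.
q = (−26 + 1548)/2 = 761, and p = q + 26 = 787.
Check: 761 · 787 = 598907.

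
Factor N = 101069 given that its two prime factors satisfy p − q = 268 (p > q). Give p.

479

Since p = q + 268, we have 101069 = q(q + 268), so q² + 268q − 101069 = 0.
Discriminant: 268² + 4·101069 = 71824 + 404276 = 476100; √476100 = 690.
q = (−268 + 690)/2 = 211, and p = q + 268 = 479.
Check: 211 · 479 = 101069.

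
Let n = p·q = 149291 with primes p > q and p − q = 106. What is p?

Since p = q + 106, we have 149291 = q(q + 106), so q² + 106q − 149291 = 0.
Discriminant: 106² + 4·149291 = 11236 + 597164 = 608400; √608400 = 780.
q = (−106 + 780)/2 = 337, and p = q + 106 = 443.
Check: 337 · 443 = 149291.

443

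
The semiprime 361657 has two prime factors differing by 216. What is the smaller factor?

Since p = q + 216, we have 361657 = q(q + 216), so q² + 216q − 361657 = 0.
Discriminant: 216² + 4·361657 = 46656 + 1446628 = 1493284; √1493284 = 1222.
q = (−216 + 1222)/2 = 503, and p = q + 216 = 719.
Check: 503 · 719 = 361657.

503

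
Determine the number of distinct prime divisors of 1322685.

1322685 = 3^2 · 146965
146965 = 5 · 29393
29393 = 7 · 4199
4199 = 13 · 323
323 = 17 · 19
1322685 = 3^2 · 5 · 7 · 13 · 17 · 19, which has 6 distinct prime factors.

6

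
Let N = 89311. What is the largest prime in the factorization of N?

89311 = 31 · 2881
2881 = 43 · 67
67 is prime.
So 89311 = 31 · 43 · 67; the largest prime factor is 67.

67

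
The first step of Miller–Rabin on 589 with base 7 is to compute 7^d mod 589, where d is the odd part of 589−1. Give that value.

589 − 1 = 588 = 2^2 · 147, so d = 147.
7^1 ≡ 7 (mod 589)
7^2 ≡ 7^2 = 49 ≡ 49 (mod 589)
7^4 ≡ 49^2 = 2401 ≡ 45 (mod 589)
7^8 ≡ 45^2 = 2025 ≡ 258 (mod 589)
7^16 ≡ 258^2 = 66564 ≡ 7 (mod 589)
7^32 ≡ 7^2 = 49 ≡ 49 (mod 589)
7^64 ≡ 49^2 = 2401 ≡ 45 (mod 589)
7^128 ≡ 45^2 = 2025 ≡ 258 (mod 589)
147 = 128 + 16 + 2 + 1 in binary powers of 2.
So 7^147 ≡ 258 · 7 · 49 · 7 ≡ 419 (mod 589).
Squaring chain: 419 → 39; never reaches −1, so base 7 is a Miller–Rabin witness that 589 is composite.

419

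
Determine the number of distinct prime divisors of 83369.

83369 = 11^2 · 689
689 = 13 · 53
83369 = 11^2 · 13 · 53, which has 3 distinct prime factors.

3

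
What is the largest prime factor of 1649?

1649 = 17 · 97
97 is prime.
So 1649 = 17 · 97; the largest prime factor is 97.

97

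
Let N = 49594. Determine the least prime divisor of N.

2

49594 is even: 2 divides it.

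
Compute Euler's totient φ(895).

Factor: 895 = 5 · 179.
φ(895) = (5−1) · (179−1) = 4 · 178 = 712.

712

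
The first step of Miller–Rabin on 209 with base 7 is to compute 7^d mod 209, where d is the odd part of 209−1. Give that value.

178

209 − 1 = 208 = 2^4 · 13, so d = 13.
7^1 ≡ 7 (mod 209)
7^2 ≡ 7^2 = 49 ≡ 49 (mod 209)
7^4 ≡ 49^2 = 2401 ≡ 102 (mod 209)
7^8 ≡ 102^2 = 10404 ≡ 163 (mod 209)
13 = 8 + 4 + 1 in binary powers of 2.
So 7^13 ≡ 163 · 102 · 7 ≡ 178 (mod 209).
Squaring chain: 178 → 125 → 159 → 201; never reaches −1, so base 7 is a Miller–Rabin witness that 209 is composite.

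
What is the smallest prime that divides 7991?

61

7991 is odd.
Digit sum 26, not divisible by 3.
Ends in 1: not divisible by 5.
7: 7991 = 7·1141 + 4
11: 7991 = 11·726 + 5
13: 7991 = 13·614 + 9
17: 7991 = 17·470 + 1
19: 7991 = 19·420 + 11
23: 7991 = 23·347 + 10
29: 7991 = 29·275 + 16
31: 7991 = 31·257 + 24
37: 7991 = 37·215 + 36
41: 7991 = 41·194 + 37
43: 7991 = 43·185 + 36
47: 7991 = 47·170 + 1
53: 7991 = 53·150 + 41
59: 7991 = 59·135 + 26
61: 7991 = 61·131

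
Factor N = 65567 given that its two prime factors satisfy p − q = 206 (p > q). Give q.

Since p = q + 206, we have 65567 = q(q + 206), so q² + 206q − 65567 = 0.
Discriminant: 206² + 4·65567 = 42436 + 262268 = 304704; √304704 = 552.
q = (−206 + 552)/2 = 173, and p = q + 206 = 379.
Check: 173 · 379 = 65567.

173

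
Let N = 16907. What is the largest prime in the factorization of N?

16907 = 11 · 1537
1537 = 29 · 53
53 is prime.
So 16907 = 11 · 29 · 53; the largest prime factor is 53.

53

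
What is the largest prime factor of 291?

97

291 = 3 · 97
97 is prime.
So 291 = 3 · 97; the largest prime factor is 97.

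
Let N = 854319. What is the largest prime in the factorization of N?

83

854319 = 3 · 284773
284773 = 47 · 6059
6059 = 73 · 83
83 is prime.
So 854319 = 3 · 47 · 73 · 83; the largest prime factor is 83.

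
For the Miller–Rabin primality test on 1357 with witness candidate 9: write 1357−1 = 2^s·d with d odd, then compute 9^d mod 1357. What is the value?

1357 − 1 = 1356 = 2^2 · 339, so d = 339.
9^1 ≡ 9 (mod 1357)
9^2 ≡ 9^2 = 81 ≡ 81 (mod 1357)
9^4 ≡ 81^2 = 6561 ≡ 1133 (mod 1357)
9^8 ≡ 1133^2 = 1283689 ≡ 1324 (mod 1357)
9^16 ≡ 1324^2 = 1752976 ≡ 1089 (mod 1357)
9^32 ≡ 1089^2 = 1185921 ≡ 1260 (mod 1357)
9^64 ≡ 1260^2 = 1587600 ≡ 1267 (mod 1357)
9^128 ≡ 1267^2 = 1605289 ≡ 1315 (mod 1357)
9^256 ≡ 1315^2 = 1729225 ≡ 407 (mod 1357)
339 = 256 + 64 + 16 + 2 + 1 in binary powers of 2.
So 9^339 ≡ 407 · 1267 · 1089 · 81 · 9 ≡ 324 (mod 1357).
Squaring chain: 324 → 487; never reaches −1, so base 9 is a Miller–Rabin witness that 1357 is composite.

324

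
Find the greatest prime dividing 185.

37

185 = 5 · 37
37 is prime.
So 185 = 5 · 37; the largest prime factor is 37.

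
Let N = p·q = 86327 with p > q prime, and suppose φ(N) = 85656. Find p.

φ(n) = (p−1)(q−1) = n − (p+q) + 1, so p + q = 86327 − 85656 + 1 = 672.
p and q are the roots of t² − 672t + 86327 = 0.
Discriminant: 672² − 4·86327 = 451584 − 345308 = 106276; √106276 = 326.
q = (672 − 326)/2 = 173, p = (672 + 326)/2 = 499.
Check: 173 · 499 = 86327.

499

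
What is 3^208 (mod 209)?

3^1 ≡ 3 (mod 209)
3^2 ≡ 3^2 = 9 ≡ 9 (mod 209)
3^4 ≡ 9^2 = 81 ≡ 81 (mod 209)
3^8 ≡ 81^2 = 6561 ≡ 82 (mod 209)
3^16 ≡ 82^2 = 6724 ≡ 36 (mod 209)
3^32 ≡ 36^2 = 1296 ≡ 42 (mod 209)
3^64 ≡ 42^2 = 1764 ≡ 92 (mod 209)
3^128 ≡ 92^2 = 8464 ≡ 104 (mod 209)
208 = 128 + 64 + 16 in binary powers of 2.
So 3^208 ≡ 104 · 92 · 36 ≡ 16 (mod 209).
Since 16 ≠ 1, base 3 is a Fermat witness: 209 is composite.

16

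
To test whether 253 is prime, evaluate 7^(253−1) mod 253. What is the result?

7^1 ≡ 7 (mod 253)
7^2 ≡ 7^2 = 49 ≡ 49 (mod 253)
7^4 ≡ 49^2 = 2401 ≡ 124 (mod 253)
7^8 ≡ 124^2 = 15376 ≡ 196 (mod 253)
7^16 ≡ 196^2 = 38416 ≡ 213 (mod 253)
7^32 ≡ 213^2 = 45369 ≡ 82 (mod 253)
7^64 ≡ 82^2 = 6724 ≡ 146 (mod 253)
7^128 ≡ 146^2 = 21316 ≡ 64 (mod 253)
252 = 128 + 64 + 32 + 16 + 8 + 4 in binary powers of 2.
So 7^252 ≡ 64 · 146 · 82 · 213 · 196 · 124 ≡ 82 (mod 253).
Since 82 ≠ 1, base 7 is a Fermat witness: 253 is composite.

82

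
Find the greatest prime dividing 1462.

43

1462 = 2 · 731
731 = 17 · 43
43 is prime.
So 1462 = 2 · 17 · 43; the largest prime factor is 43.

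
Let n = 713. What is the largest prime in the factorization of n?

713 = 23 · 31
31 is prime.
So 713 = 23 · 31; the largest prime factor is 31.

31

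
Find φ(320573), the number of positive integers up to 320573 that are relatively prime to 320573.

Factor: 320573 = 11 · 151 · 193.
φ(320573) = (11−1) · (151−1) · (193−1) = 10 · 150 · 192 = 288000.

288000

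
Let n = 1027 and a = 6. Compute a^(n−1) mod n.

220

6^1 ≡ 6 (mod 1027)
6^2 ≡ 6^2 = 36 ≡ 36 (mod 1027)
6^4 ≡ 36^2 = 1296 ≡ 269 (mod 1027)
6^8 ≡ 269^2 = 72361 ≡ 471 (mod 1027)
6^16 ≡ 471^2 = 221841 ≡ 9 (mod 1027)
6^32 ≡ 9^2 = 81 ≡ 81 (mod 1027)
6^64 ≡ 81^2 = 6561 ≡ 399 (mod 1027)
6^128 ≡ 399^2 = 159201 ≡ 16 (mod 1027)
6^256 ≡ 16^2 = 256 ≡ 256 (mod 1027)
6^512 ≡ 256^2 = 65536 ≡ 835 (mod 1027)
6^1024 ≡ 835^2 = 697225 ≡ 919 (mod 1027)
1026 = 1024 + 2 in binary powers of 2.
So 6^1026 ≡ 919 · 36 ≡ 220 (mod 1027).
Since 220 ≠ 1, base 6 is a Fermat witness: 1027 is composite.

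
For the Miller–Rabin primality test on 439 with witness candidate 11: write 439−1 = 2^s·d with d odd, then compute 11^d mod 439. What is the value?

1

439 − 1 = 438 = 2^1 · 219, so d = 219.
11^1 ≡ 11 (mod 439)
11^2 ≡ 11^2 = 121 ≡ 121 (mod 439)
11^4 ≡ 121^2 = 14641 ≡ 154 (mod 439)
11^8 ≡ 154^2 = 23716 ≡ 10 (mod 439)
11^16 ≡ 10^2 = 100 ≡ 100 (mod 439)
11^32 ≡ 100^2 = 10000 ≡ 342 (mod 439)
11^64 ≡ 342^2 = 116964 ≡ 190 (mod 439)
11^128 ≡ 190^2 = 36100 ≡ 102 (mod 439)
219 = 128 + 64 + 16 + 8 + 2 + 1 in binary powers of 2.
So 11^219 ≡ 102 · 190 · 100 · 10 · 121 · 11 ≡ 1 (mod 439).
Since 11^d ≡ 1 (mod 439), base 11 does not prove 439 composite.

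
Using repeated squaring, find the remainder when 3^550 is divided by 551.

35

3^1 ≡ 3 (mod 551)
3^2 ≡ 3^2 = 9 ≡ 9 (mod 551)
3^4 ≡ 9^2 = 81 ≡ 81 (mod 551)
3^8 ≡ 81^2 = 6561 ≡ 500 (mod 551)
3^16 ≡ 500^2 = 250000 ≡ 397 (mod 551)
3^32 ≡ 397^2 = 157609 ≡ 23 (mod 551)
3^64 ≡ 23^2 = 529 ≡ 529 (mod 551)
3^128 ≡ 529^2 = 279841 ≡ 484 (mod 551)
3^256 ≡ 484^2 = 234256 ≡ 81 (mod 551)
3^512 ≡ 81^2 = 6561 ≡ 500 (mod 551)
550 = 512 + 32 + 4 + 2 in binary powers of 2.
So 3^550 ≡ 500 · 23 · 81 · 9 ≡ 35 (mod 551).
Since 35 ≠ 1, base 3 is a Fermat witness: 551 is composite.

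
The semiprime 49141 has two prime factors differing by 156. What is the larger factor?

Since p = q + 156, we have 49141 = q(q + 156), so q² + 156q − 49141 = 0.
Discriminant: 156² + 4·49141 = 24336 + 196564 = 220900; √220900 = 470.
q = (−156 + 470)/2 = 157, and p = q + 156 = 313.
Check: 157 · 313 = 49141.

313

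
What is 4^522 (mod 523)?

1

4^1 ≡ 4 (mod 523)
4^2 ≡ 4^2 = 16 ≡ 16 (mod 523)
4^4 ≡ 16^2 = 256 ≡ 256 (mod 523)
4^8 ≡ 256^2 = 65536 ≡ 161 (mod 523)
4^16 ≡ 161^2 = 25921 ≡ 294 (mod 523)
4^32 ≡ 294^2 = 86436 ≡ 141 (mod 523)
4^64 ≡ 141^2 = 19881 ≡ 7 (mod 523)
4^128 ≡ 7^2 = 49 ≡ 49 (mod 523)
4^256 ≡ 49^2 = 2401 ≡ 309 (mod 523)
4^512 ≡ 309^2 = 95481 ≡ 295 (mod 523)
522 = 512 + 8 + 2 in binary powers of 2.
So 4^522 ≡ 295 · 161 · 16 ≡ 1 (mod 523).
Since the result is 1, base 4 gives no evidence that 523 is composite.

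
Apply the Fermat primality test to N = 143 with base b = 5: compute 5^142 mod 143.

5^1 ≡ 5 (mod 143)
5^2 ≡ 5^2 = 25 ≡ 25 (mod 143)
5^4 ≡ 25^2 = 625 ≡ 53 (mod 143)
5^8 ≡ 53^2 = 2809 ≡ 92 (mod 143)
5^16 ≡ 92^2 = 8464 ≡ 27 (mod 143)
5^32 ≡ 27^2 = 729 ≡ 14 (mod 143)
5^64 ≡ 14^2 = 196 ≡ 53 (mod 143)
5^128 ≡ 53^2 = 2809 ≡ 92 (mod 143)
142 = 128 + 8 + 4 + 2 in binary powers of 2.
So 5^142 ≡ 92 · 92 · 53 · 25 ≡ 25 (mod 143).
Since 25 ≠ 1, base 5 is a Fermat witness: 143 is composite.

25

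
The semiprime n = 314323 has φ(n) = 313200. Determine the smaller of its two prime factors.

φ(n) = (p−1)(q−1) = n − (p+q) + 1, so p + q = 314323 − 313200 + 1 = 1124.
p and q are the roots of t² − 1124t + 314323 = 0.
Discriminant: 1124² − 4·314323 = 1263376 − 1257292 = 6084; √6084 = 78.
q = (1124 − 78)/2 = 523, p = (1124 + 78)/2 = 601.
Check: 523 · 601 = 314323.

523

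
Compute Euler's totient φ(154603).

143208

Factor: 154603 = 19 · 79 · 103.
φ(154603) = (19−1) · (79−1) · (103−1) = 18 · 78 · 102 = 143208.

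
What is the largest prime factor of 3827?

3827 = 43 · 89
89 is prime.
So 3827 = 43 · 89; the largest prime factor is 89.

89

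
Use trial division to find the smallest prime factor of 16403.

47

16403 is odd.
Digit sum 14, not divisible by 3.
Ends in 3: not divisible by 5.
7: 16403 = 7·2343 + 2
11: 16403 = 11·1491 + 2
13: 16403 = 13·1261 + 10
17: 16403 = 17·964 + 15
19: 16403 = 19·863 + 6
23: 16403 = 23·713 + 4
29: 16403 = 29·565 + 18
31: 16403 = 31·529 + 4
37: 16403 = 37·443 + 12
41: 16403 = 41·400 + 3
43: 16403 = 43·381 + 20
47: 16403 = 47·349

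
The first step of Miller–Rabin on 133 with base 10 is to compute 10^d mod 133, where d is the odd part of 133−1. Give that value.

27

133 − 1 = 132 = 2^2 · 33, so d = 33.
10^1 ≡ 10 (mod 133)
10^2 ≡ 10^2 = 100 ≡ 100 (mod 133)
10^4 ≡ 100^2 = 10000 ≡ 25 (mod 133)
10^8 ≡ 25^2 = 625 ≡ 93 (mod 133)
10^16 ≡ 93^2 = 8649 ≡ 4 (mod 133)
10^32 ≡ 4^2 = 16 ≡ 16 (mod 133)
33 = 32 + 1 in binary powers of 2.
So 10^33 ≡ 16 · 10 ≡ 27 (mod 133).
Squaring chain: 27 → 64; never reaches −1, so base 10 is a Miller–Rabin witness that 133 is composite.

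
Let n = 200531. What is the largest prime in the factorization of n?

200531 = 41 · 4891
4891 = 67 · 73
73 is prime.
So 200531 = 41 · 67 · 73; the largest prime factor is 73.

73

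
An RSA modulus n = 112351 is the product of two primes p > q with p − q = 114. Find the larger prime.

397

Since p = q + 114, we have 112351 = q(q + 114), so q² + 114q − 112351 = 0.
Discriminant: 114² + 4·112351 = 12996 + 449404 = 462400; √462400 = 680.
q = (−114 + 680)/2 = 283, and p = q + 114 = 397.
Check: 283 · 397 = 112351.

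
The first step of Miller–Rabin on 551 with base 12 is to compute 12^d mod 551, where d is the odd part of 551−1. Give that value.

551 − 1 = 550 = 2^1 · 275, so d = 275.
12^1 ≡ 12 (mod 551)
12^2 ≡ 12^2 = 144 ≡ 144 (mod 551)
12^4 ≡ 144^2 = 20736 ≡ 349 (mod 551)
12^8 ≡ 349^2 = 121801 ≡ 30 (mod 551)
12^16 ≡ 30^2 = 900 ≡ 349 (mod 551)
12^32 ≡ 349^2 = 121801 ≡ 30 (mod 551)
12^64 ≡ 30^2 = 900 ≡ 349 (mod 551)
12^128 ≡ 349^2 = 121801 ≡ 30 (mod 551)
12^256 ≡ 30^2 = 900 ≡ 349 (mod 551)
275 = 256 + 16 + 2 + 1 in binary powers of 2.
So 12^275 ≡ 349 · 349 · 144 · 12 ≡ 46 (mod 551).
Squaring chain: 46; never reaches −1, so base 12 is a Miller–Rabin witness that 551 is composite.

46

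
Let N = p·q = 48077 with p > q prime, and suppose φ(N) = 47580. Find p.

φ(n) = (p−1)(q−1) = n − (p+q) + 1, so p + q = 48077 − 47580 + 1 = 498.
p and q are the roots of t² − 498t + 48077 = 0.
Discriminant: 498² − 4·48077 = 248004 − 192308 = 55696; √55696 = 236.
q = (498 − 236)/2 = 131, p = (498 + 236)/2 = 367.
Check: 131 · 367 = 48077.

367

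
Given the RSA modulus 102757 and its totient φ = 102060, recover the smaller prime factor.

φ(n) = (p−1)(q−1) = n − (p+q) + 1, so p + q = 102757 − 102060 + 1 = 698.
p and q are the roots of t² − 698t + 102757 = 0.
Discriminant: 698² − 4·102757 = 487204 − 411028 = 76176; √76176 = 276.
q = (698 − 276)/2 = 211, p = (698 + 276)/2 = 487.
Check: 211 · 487 = 102757.

211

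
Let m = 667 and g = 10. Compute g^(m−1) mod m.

236

10^1 ≡ 10 (mod 667)
10^2 ≡ 10^2 = 100 ≡ 100 (mod 667)
10^4 ≡ 100^2 = 10000 ≡ 662 (mod 667)
10^8 ≡ 662^2 = 438244 ≡ 25 (mod 667)
10^16 ≡ 25^2 = 625 ≡ 625 (mod 667)
10^32 ≡ 625^2 = 390625 ≡ 430 (mod 667)
10^64 ≡ 430^2 = 184900 ≡ 141 (mod 667)
10^128 ≡ 141^2 = 19881 ≡ 538 (mod 667)
10^256 ≡ 538^2 = 289444 ≡ 633 (mod 667)
10^512 ≡ 633^2 = 400689 ≡ 489 (mod 667)
666 = 512 + 128 + 16 + 8 + 2 in binary powers of 2.
So 10^666 ≡ 489 · 538 · 625 · 25 · 100 ≡ 236 (mod 667).
Since 236 ≠ 1, base 10 is a Fermat witness: 667 is composite.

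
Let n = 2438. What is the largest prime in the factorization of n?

53

2438 = 2 · 1219
1219 = 23 · 53
53 is prime.
So 2438 = 2 · 23 · 53; the largest prime factor is 53.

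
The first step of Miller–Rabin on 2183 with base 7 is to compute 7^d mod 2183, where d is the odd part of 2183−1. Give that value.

2183 − 1 = 2182 = 2^1 · 1091, so d = 1091.
7^1 ≡ 7 (mod 2183)
7^2 ≡ 7^2 = 49 ≡ 49 (mod 2183)
7^4 ≡ 49^2 = 2401 ≡ 218 (mod 2183)
7^8 ≡ 218^2 = 47524 ≡ 1681 (mod 2183)
7^16 ≡ 1681^2 = 2825761 ≡ 959 (mod 2183)
7^32 ≡ 959^2 = 919681 ≡ 638 (mod 2183)
7^64 ≡ 638^2 = 407044 ≡ 1006 (mod 2183)
7^128 ≡ 1006^2 = 1012036 ≡ 1307 (mod 2183)
7^256 ≡ 1307^2 = 1708249 ≡ 1143 (mod 2183)
7^512 ≡ 1143^2 = 1306449 ≡ 1015 (mod 2183)
7^1024 ≡ 1015^2 = 1030225 ≡ 2032 (mod 2183)
1091 = 1024 + 64 + 2 + 1 in binary powers of 2.
So 7^1091 ≡ 2032 · 1006 · 49 · 7 ≡ 86 (mod 2183).
Squaring chain: 86; never reaches −1, so base 7 is a Miller–Rabin witness that 2183 is composite.

86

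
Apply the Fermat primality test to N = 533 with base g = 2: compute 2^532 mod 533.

2^1 ≡ 2 (mod 533)
2^2 ≡ 2^2 = 4 ≡ 4 (mod 533)
2^4 ≡ 4^2 = 16 ≡ 16 (mod 533)
2^8 ≡ 16^2 = 256 ≡ 256 (mod 533)
2^16 ≡ 256^2 = 65536 ≡ 510 (mod 533)
2^32 ≡ 510^2 = 260100 ≡ 529 (mod 533)
2^64 ≡ 529^2 = 279841 ≡ 16 (mod 533)
2^128 ≡ 16^2 = 256 ≡ 256 (mod 533)
2^256 ≡ 256^2 = 65536 ≡ 510 (mod 533)
2^512 ≡ 510^2 = 260100 ≡ 529 (mod 533)
532 = 512 + 16 + 4 in binary powers of 2.
So 2^532 ≡ 529 · 510 · 16 ≡ 406 (mod 533).
Since 406 ≠ 1, base 2 is a Fermat witness: 533 is composite.

406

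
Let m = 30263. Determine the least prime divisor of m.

30263 is odd.
Digit sum 14, not divisible by 3.
Ends in 3: not divisible by 5.
7: 30263 = 7·4323 + 2
11: 30263 = 11·2751 + 2
13: 30263 = 13·2327 + 12
17: 30263 = 17·1780 + 3
19: 30263 = 19·1592 + 15
23: 30263 = 23·1315 + 18
29: 30263 = 29·1043 + 16
31: 30263 = 31·976 + 7
37: 30263 = 37·817 + 34
41: 30263 = 41·738 + 5
43: 30263 = 43·703 + 34
47: 30263 = 47·643 + 42
53: 30263 = 53·571

53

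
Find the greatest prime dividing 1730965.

1730965 = 5 · 346193
346193 = 43 · 8051
8051 = 83 · 97
97 is prime.
So 1730965 = 5 · 43 · 83 · 97; the largest prime factor is 97.

97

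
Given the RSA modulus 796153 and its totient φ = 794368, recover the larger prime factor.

929

φ(n) = (p−1)(q−1) = n − (p+q) + 1, so p + q = 796153 − 794368 + 1 = 1786.
p and q are the roots of t² − 1786t + 796153 = 0.
Discriminant: 1786² − 4·796153 = 3189796 − 3184612 = 5184; √5184 = 72.
q = (1786 − 72)/2 = 857, p = (1786 + 72)/2 = 929.
Check: 857 · 929 = 796153.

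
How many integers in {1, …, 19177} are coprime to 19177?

18900

Factor: 19177 = 127 · 151.
φ(19177) = (127−1) · (151−1) = 126 · 150 = 18900.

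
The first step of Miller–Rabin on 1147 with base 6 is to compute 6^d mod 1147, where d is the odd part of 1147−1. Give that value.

154

1147 − 1 = 1146 = 2^1 · 573, so d = 573.
6^1 ≡ 6 (mod 1147)
6^2 ≡ 6^2 = 36 ≡ 36 (mod 1147)
6^4 ≡ 36^2 = 1296 ≡ 149 (mod 1147)
6^8 ≡ 149^2 = 22201 ≡ 408 (mod 1147)
6^16 ≡ 408^2 = 166464 ≡ 149 (mod 1147)
6^32 ≡ 149^2 = 22201 ≡ 408 (mod 1147)
6^64 ≡ 408^2 = 166464 ≡ 149 (mod 1147)
6^128 ≡ 149^2 = 22201 ≡ 408 (mod 1147)
6^256 ≡ 408^2 = 166464 ≡ 149 (mod 1147)
6^512 ≡ 149^2 = 22201 ≡ 408 (mod 1147)
573 = 512 + 32 + 16 + 8 + 4 + 1 in binary powers of 2.
So 6^573 ≡ 408 · 408 · 149 · 408 · 149 · 6 ≡ 154 (mod 1147).
Squaring chain: 154; never reaches −1, so base 6 is a Miller–Rabin witness that 1147 is composite.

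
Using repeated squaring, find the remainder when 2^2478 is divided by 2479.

2^1 ≡ 2 (mod 2479)
2^2 ≡ 2^2 = 4 ≡ 4 (mod 2479)
2^4 ≡ 4^2 = 16 ≡ 16 (mod 2479)
2^8 ≡ 16^2 = 256 ≡ 256 (mod 2479)
2^16 ≡ 256^2 = 65536 ≡ 1082 (mod 2479)
2^32 ≡ 1082^2 = 1170724 ≡ 636 (mod 2479)
2^64 ≡ 636^2 = 404496 ≡ 419 (mod 2479)
2^128 ≡ 419^2 = 175561 ≡ 2031 (mod 2479)
2^256 ≡ 2031^2 = 4124961 ≡ 2384 (mod 2479)
2^512 ≡ 2384^2 = 5683456 ≡ 1588 (mod 2479)
2^1024 ≡ 1588^2 = 2521744 ≡ 601 (mod 2479)
2^2048 ≡ 601^2 = 361201 ≡ 1746 (mod 2479)
2478 = 2048 + 256 + 128 + 32 + 8 + 4 + 2 in binary powers of 2.
So 2^2478 ≡ 1746 · 2384 · 2031 · 636 · 256 · 16 · 4 ≡ 1935 (mod 2479).
Since 1935 ≠ 1, base 2 is a Fermat witness: 2479 is composite.

1935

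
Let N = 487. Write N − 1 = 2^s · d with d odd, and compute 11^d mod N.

487 − 1 = 486 = 2^1 · 243, so d = 243.
11^1 ≡ 11 (mod 487)
11^2 ≡ 11^2 = 121 ≡ 121 (mod 487)
11^4 ≡ 121^2 = 14641 ≡ 31 (mod 487)
11^8 ≡ 31^2 = 961 ≡ 474 (mod 487)
11^16 ≡ 474^2 = 224676 ≡ 169 (mod 487)
11^32 ≡ 169^2 = 28561 ≡ 315 (mod 487)
11^64 ≡ 315^2 = 99225 ≡ 364 (mod 487)
11^128 ≡ 364^2 = 132496 ≡ 32 (mod 487)
243 = 128 + 64 + 32 + 16 + 2 + 1 in binary powers of 2.
So 11^243 ≡ 32 · 364 · 315 · 169 · 121 · 11 ≡ 486 (mod 487).
Since 11^d ≡ 486 (mod 487), base 11 does not prove 487 composite.

486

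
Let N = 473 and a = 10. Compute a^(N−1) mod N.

10^1 ≡ 10 (mod 473)
10^2 ≡ 10^2 = 100 ≡ 100 (mod 473)
10^4 ≡ 100^2 = 10000 ≡ 67 (mod 473)
10^8 ≡ 67^2 = 4489 ≡ 232 (mod 473)
10^16 ≡ 232^2 = 53824 ≡ 375 (mod 473)
10^32 ≡ 375^2 = 140625 ≡ 144 (mod 473)
10^64 ≡ 144^2 = 20736 ≡ 397 (mod 473)
10^128 ≡ 397^2 = 157609 ≡ 100 (mod 473)
10^256 ≡ 100^2 = 10000 ≡ 67 (mod 473)
472 = 256 + 128 + 64 + 16 + 8 in binary powers of 2.
So 10^472 ≡ 67 · 100 · 397 · 375 · 232 ≡ 23 (mod 473).
Since 23 ≠ 1, base 10 is a Fermat witness: 473 is composite.

23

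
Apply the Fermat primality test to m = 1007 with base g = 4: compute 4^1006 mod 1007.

4^1 ≡ 4 (mod 1007)
4^2 ≡ 4^2 = 16 ≡ 16 (mod 1007)
4^4 ≡ 16^2 = 256 ≡ 256 (mod 1007)
4^8 ≡ 256^2 = 65536 ≡ 81 (mod 1007)
4^16 ≡ 81^2 = 6561 ≡ 519 (mod 1007)
4^32 ≡ 519^2 = 269361 ≡ 492 (mod 1007)
4^64 ≡ 492^2 = 242064 ≡ 384 (mod 1007)
4^128 ≡ 384^2 = 147456 ≡ 434 (mod 1007)
4^256 ≡ 434^2 = 188356 ≡ 47 (mod 1007)
4^512 ≡ 47^2 = 2209 ≡ 195 (mod 1007)
1006 = 512 + 256 + 128 + 64 + 32 + 8 + 4 + 2 in binary powers of 2.
So 4^1006 ≡ 195 · 47 · 434 · 384 · 492 · 81 · 256 · 16 ≡ 937 (mod 1007).
Since 937 ≠ 1, base 4 is a Fermat witness: 1007 is composite.

937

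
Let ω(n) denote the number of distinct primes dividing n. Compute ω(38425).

3

38425 = 5^2 · 1537
1537 = 29 · 53
38425 = 5^2 · 29 · 53, which has 3 distinct prime factors.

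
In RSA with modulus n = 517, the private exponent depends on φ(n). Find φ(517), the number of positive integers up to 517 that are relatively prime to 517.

460

Factor: 517 = 11 · 47.
φ(517) = (11−1) · (47−1) = 10 · 46 = 460.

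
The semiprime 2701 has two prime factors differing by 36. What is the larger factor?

Since p = q + 36, we have 2701 = q(q + 36), so q² + 36q − 2701 = 0.
Discriminant: 36² + 4·2701 = 1296 + 10804 = 12100; √12100 = 110.
q = (−36 + 110)/2 = 37, and p = q + 36 = 73.
Check: 37 · 73 = 2701.

73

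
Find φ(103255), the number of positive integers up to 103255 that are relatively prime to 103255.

81408

Factor: 103255 = 5 · 107 · 193.
φ(103255) = (5−1) · (107−1) · (193−1) = 4 · 106 · 192 = 81408.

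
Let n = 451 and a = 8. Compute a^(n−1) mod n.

8^1 ≡ 8 (mod 451)
8^2 ≡ 8^2 = 64 ≡ 64 (mod 451)
8^4 ≡ 64^2 = 4096 ≡ 37 (mod 451)
8^8 ≡ 37^2 = 1369 ≡ 16 (mod 451)
8^16 ≡ 16^2 = 256 ≡ 256 (mod 451)
8^32 ≡ 256^2 = 65536 ≡ 141 (mod 451)
8^64 ≡ 141^2 = 19881 ≡ 37 (mod 451)
8^128 ≡ 37^2 = 1369 ≡ 16 (mod 451)
8^256 ≡ 16^2 = 256 ≡ 256 (mod 451)
450 = 256 + 128 + 64 + 2 in binary powers of 2.
So 8^450 ≡ 256 · 16 · 37 · 64 ≡ 122 (mod 451).
Since 122 ≠ 1, base 8 is a Fermat witness: 451 is composite.

122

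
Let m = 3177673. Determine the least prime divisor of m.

3177673 is odd.
Digit sum 34, not divisible by 3.
Ends in 3: not divisible by 5.
7: 3177673 = 7·453953 + 2
11: 3177673 = 11·288879 + 4
13: 3177673 = 13·244436 + 5
17: 3177673 = 17·186921 + 16
19: 3177673 = 19·167245 + 18
23: 3177673 = 23·138159 + 16
29: 3177673 = 29·109574 + 27
31: 3177673 = 31·102505 + 18
37: 3177673 = 37·85883 + 2
41: 3177673 = 41·77504 + 9
43: 3177673 = 43·73899 + 16
47: 3177673 = 47·67610 + 3
53: 3177673 = 53·59956 + 5
59: 3177673 = 59·53858 + 51
61: 3177673 = 61·52093

61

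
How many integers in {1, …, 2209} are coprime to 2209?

Factor: 2209 = 47^2.
φ(2209) = 47^1·(47−1) = 2162.

2162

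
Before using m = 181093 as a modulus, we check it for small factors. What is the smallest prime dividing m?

11

181093 is odd.
Digit sum 22, not divisible by 3.
Ends in 3: not divisible by 5.
7: 181093 = 7·25870 + 3
11: 181093 = 11·16463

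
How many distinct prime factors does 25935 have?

25935 = 3 · 8645
8645 = 5 · 1729
1729 = 7 · 247
247 = 13 · 19
25935 = 3 · 5 · 7 · 13 · 19, which has 5 distinct prime factors.

5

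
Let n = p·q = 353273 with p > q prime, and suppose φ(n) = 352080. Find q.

541

φ(n) = (p−1)(q−1) = n − (p+q) + 1, so p + q = 353273 − 352080 + 1 = 1194.
p and q are the roots of t² − 1194t + 353273 = 0.
Discriminant: 1194² − 4·353273 = 1425636 − 1413092 = 12544; √12544 = 112.
q = (1194 − 112)/2 = 541, p = (1194 + 112)/2 = 653.
Check: 541 · 653 = 353273.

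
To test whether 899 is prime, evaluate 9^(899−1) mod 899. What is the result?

545

9^1 ≡ 9 (mod 899)
9^2 ≡ 9^2 = 81 ≡ 81 (mod 899)
9^4 ≡ 81^2 = 6561 ≡ 268 (mod 899)
9^8 ≡ 268^2 = 71824 ≡ 803 (mod 899)
9^16 ≡ 803^2 = 644809 ≡ 226 (mod 899)
9^32 ≡ 226^2 = 51076 ≡ 732 (mod 899)
9^64 ≡ 732^2 = 535824 ≡ 20 (mod 899)
9^128 ≡ 20^2 = 400 ≡ 400 (mod 899)
9^256 ≡ 400^2 = 160000 ≡ 877 (mod 899)
9^512 ≡ 877^2 = 769129 ≡ 484 (mod 899)
898 = 512 + 256 + 128 + 2 in binary powers of 2.
So 9^898 ≡ 484 · 877 · 400 · 81 ≡ 545 (mod 899).
Since 545 ≠ 1, base 9 is a Fermat witness: 899 is composite.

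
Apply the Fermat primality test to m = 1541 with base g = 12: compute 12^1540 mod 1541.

12^1 ≡ 12 (mod 1541)
12^2 ≡ 12^2 = 144 ≡ 144 (mod 1541)
12^4 ≡ 144^2 = 20736 ≡ 703 (mod 1541)
12^8 ≡ 703^2 = 494209 ≡ 1089 (mod 1541)
12^16 ≡ 1089^2 = 1185921 ≡ 892 (mod 1541)
12^32 ≡ 892^2 = 795664 ≡ 508 (mod 1541)
12^64 ≡ 508^2 = 258064 ≡ 717 (mod 1541)
12^128 ≡ 717^2 = 514089 ≡ 936 (mod 1541)
12^256 ≡ 936^2 = 876096 ≡ 808 (mod 1541)
12^512 ≡ 808^2 = 652864 ≡ 1021 (mod 1541)
12^1024 ≡ 1021^2 = 1042441 ≡ 725 (mod 1541)
1540 = 1024 + 512 + 4 in binary powers of 2.
So 12^1540 ≡ 725 · 1021 · 703 ≡ 967 (mod 1541).
Since 967 ≠ 1, base 12 is a Fermat witness: 1541 is composite.

967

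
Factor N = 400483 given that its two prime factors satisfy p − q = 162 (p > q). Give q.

557

Since p = q + 162, we have 400483 = q(q + 162), so q² + 162q − 400483 = 0.
Discriminant: 162² + 4·400483 = 26244 + 1601932 = 1628176; √1628176 = 1276.
q = (−162 + 1276)/2 = 557, and p = q + 162 = 719.
Check: 557 · 719 = 400483.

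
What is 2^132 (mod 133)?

2^1 ≡ 2 (mod 133)
2^2 ≡ 2^2 = 4 ≡ 4 (mod 133)
2^4 ≡ 4^2 = 16 ≡ 16 (mod 133)
2^8 ≡ 16^2 = 256 ≡ 123 (mod 133)
2^16 ≡ 123^2 = 15129 ≡ 100 (mod 133)
2^32 ≡ 100^2 = 10000 ≡ 25 (mod 133)
2^64 ≡ 25^2 = 625 ≡ 93 (mod 133)
2^128 ≡ 93^2 = 8649 ≡ 4 (mod 133)
132 = 128 + 4 in binary powers of 2.
So 2^132 ≡ 4 · 16 ≡ 64 (mod 133).
Since 64 ≠ 1, base 2 is a Fermat witness: 133 is composite.

64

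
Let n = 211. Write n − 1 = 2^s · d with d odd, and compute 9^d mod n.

1

211 − 1 = 210 = 2^1 · 105, so d = 105.
9^1 ≡ 9 (mod 211)
9^2 ≡ 9^2 = 81 ≡ 81 (mod 211)
9^4 ≡ 81^2 = 6561 ≡ 20 (mod 211)
9^8 ≡ 20^2 = 400 ≡ 189 (mod 211)
9^16 ≡ 189^2 = 35721 ≡ 62 (mod 211)
9^32 ≡ 62^2 = 3844 ≡ 46 (mod 211)
9^64 ≡ 46^2 = 2116 ≡ 6 (mod 211)
105 = 64 + 32 + 8 + 1 in binary powers of 2.
So 9^105 ≡ 6 · 46 · 189 · 9 ≡ 1 (mod 211).
Since 9^d ≡ 1 (mod 211), base 9 does not prove 211 composite.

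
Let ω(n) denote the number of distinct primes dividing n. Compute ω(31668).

31668 = 2^2 · 7917
7917 = 3 · 2639
2639 = 7 · 377
377 = 13 · 29
31668 = 2^2 · 3 · 7 · 13 · 29, which has 5 distinct prime factors.

5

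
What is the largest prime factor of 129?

43

129 = 3 · 43
43 is prime.
So 129 = 3 · 43; the largest prime factor is 43.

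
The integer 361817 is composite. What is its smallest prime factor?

361817 is odd.
Digit sum 26, not divisible by 3.
Ends in 7: not divisible by 5.
7: 361817 = 7·51688 + 1
11: 361817 = 11·32892 + 5
13: 361817 = 13·27832 + 1
17: 361817 = 17·21283 + 6
19: 361817 = 19·19043

19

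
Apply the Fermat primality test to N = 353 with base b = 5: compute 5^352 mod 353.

5^1 ≡ 5 (mod 353)
5^2 ≡ 5^2 = 25 ≡ 25 (mod 353)
5^4 ≡ 25^2 = 625 ≡ 272 (mod 353)
5^8 ≡ 272^2 = 73984 ≡ 207 (mod 353)
5^16 ≡ 207^2 = 42849 ≡ 136 (mod 353)
5^32 ≡ 136^2 = 18496 ≡ 140 (mod 353)
5^64 ≡ 140^2 = 19600 ≡ 185 (mod 353)
5^128 ≡ 185^2 = 34225 ≡ 337 (mod 353)
5^256 ≡ 337^2 = 113569 ≡ 256 (mod 353)
352 = 256 + 64 + 32 in binary powers of 2.
So 5^352 ≡ 256 · 185 · 140 ≡ 1 (mod 353).
Since the result is 1, base 5 gives no evidence that 353 is composite.

1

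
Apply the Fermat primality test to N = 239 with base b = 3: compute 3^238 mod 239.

1

3^1 ≡ 3 (mod 239)
3^2 ≡ 3^2 = 9 ≡ 9 (mod 239)
3^4 ≡ 9^2 = 81 ≡ 81 (mod 239)
3^8 ≡ 81^2 = 6561 ≡ 108 (mod 239)
3^16 ≡ 108^2 = 11664 ≡ 192 (mod 239)
3^32 ≡ 192^2 = 36864 ≡ 58 (mod 239)
3^64 ≡ 58^2 = 3364 ≡ 18 (mod 239)
3^128 ≡ 18^2 = 324 ≡ 85 (mod 239)
238 = 128 + 64 + 32 + 8 + 4 + 2 in binary powers of 2.
So 3^238 ≡ 85 · 18 · 58 · 108 · 81 · 9 ≡ 1 (mod 239).
Since the result is 1, base 3 gives no evidence that 239 is composite.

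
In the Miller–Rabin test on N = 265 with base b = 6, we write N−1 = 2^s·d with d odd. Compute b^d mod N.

96

265 − 1 = 264 = 2^3 · 33, so d = 33.
6^1 ≡ 6 (mod 265)
6^2 ≡ 6^2 = 36 ≡ 36 (mod 265)
6^4 ≡ 36^2 = 1296 ≡ 236 (mod 265)
6^8 ≡ 236^2 = 55696 ≡ 46 (mod 265)
6^16 ≡ 46^2 = 2116 ≡ 261 (mod 265)
6^32 ≡ 261^2 = 68121 ≡ 16 (mod 265)
33 = 32 + 1 in binary powers of 2.
So 6^33 ≡ 16 · 6 ≡ 96 (mod 265).
Squaring chain: 96 → 206 → 36; never reaches −1, so base 6 is a Miller–Rabin witness that 265 is composite.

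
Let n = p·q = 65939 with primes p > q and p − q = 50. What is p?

Since p = q + 50, we have 65939 = q(q + 50), so q² + 50q − 65939 = 0.
Discriminant: 50² + 4·65939 = 2500 + 263756 = 266256; √266256 = 516.
q = (−50 + 516)/2 = 233, and p = q + 50 = 283.
Check: 233 · 283 = 65939.

283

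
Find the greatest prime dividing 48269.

48269 = 13 · 3713
3713 = 47 · 79
79 is prime.
So 48269 = 13 · 47 · 79; the largest prime factor is 79.

79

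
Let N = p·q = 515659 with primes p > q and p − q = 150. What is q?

647

Since p = q + 150, we have 515659 = q(q + 150), so q² + 150q − 515659 = 0.
Discriminant: 150² + 4·515659 = 22500 + 2062636 = 2085136; √2085136 = 1444.
q = (−150 + 1444)/2 = 647, and p = q + 150 = 797.
Check: 647 · 797 = 515659.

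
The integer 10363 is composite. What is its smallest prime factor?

43

10363 is odd.
Digit sum 13, not divisible by 3.
Ends in 3: not divisible by 5.
7: 10363 = 7·1480 + 3
11: 10363 = 11·942 + 1
13: 10363 = 13·797 + 2
17: 10363 = 17·609 + 10
19: 10363 = 19·545 + 8
23: 10363 = 23·450 + 13
29: 10363 = 29·357 + 10
31: 10363 = 31·334 + 9
37: 10363 = 37·280 + 3
41: 10363 = 41·252 + 31
43: 10363 = 43·241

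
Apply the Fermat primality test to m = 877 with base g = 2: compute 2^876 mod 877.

2^1 ≡ 2 (mod 877)
2^2 ≡ 2^2 = 4 ≡ 4 (mod 877)
2^4 ≡ 4^2 = 16 ≡ 16 (mod 877)
2^8 ≡ 16^2 = 256 ≡ 256 (mod 877)
2^16 ≡ 256^2 = 65536 ≡ 638 (mod 877)
2^32 ≡ 638^2 = 407044 ≡ 116 (mod 877)
2^64 ≡ 116^2 = 13456 ≡ 301 (mod 877)
2^128 ≡ 301^2 = 90601 ≡ 270 (mod 877)
2^256 ≡ 270^2 = 72900 ≡ 109 (mod 877)
2^512 ≡ 109^2 = 11881 ≡ 480 (mod 877)
876 = 512 + 256 + 64 + 32 + 8 + 4 in binary powers of 2.
So 2^876 ≡ 480 · 109 · 301 · 116 · 256 · 16 ≡ 1 (mod 877).
Since the result is 1, base 2 gives no evidence that 877 is composite.

1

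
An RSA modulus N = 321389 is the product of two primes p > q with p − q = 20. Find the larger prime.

577

Since p = q + 20, we have 321389 = q(q + 20), so q² + 20q − 321389 = 0.
Discriminant: 20² + 4·321389 = 400 + 1285556 = 1285956; √1285956 = 1134.
q = (−20 + 1134)/2 = 557, and p = q + 20 = 577.
Check: 557 · 577 = 321389.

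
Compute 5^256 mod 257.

5^1 ≡ 5 (mod 257)
5^2 ≡ 5^2 = 25 ≡ 25 (mod 257)
5^4 ≡ 25^2 = 625 ≡ 111 (mod 257)
5^8 ≡ 111^2 = 12321 ≡ 242 (mod 257)
5^16 ≡ 242^2 = 58564 ≡ 225 (mod 257)
5^32 ≡ 225^2 = 50625 ≡ 253 (mod 257)
5^64 ≡ 253^2 = 64009 ≡ 16 (mod 257)
5^128 ≡ 16^2 = 256 ≡ 256 (mod 257)
5^256 ≡ 256^2 = 65536 ≡ 1 (mod 257)
256 = 256 in binary powers of 2.
So 5^256 ≡ 1 ≡ 1 (mod 257).
Since the result is 1, base 5 gives no evidence that 257 is composite.

1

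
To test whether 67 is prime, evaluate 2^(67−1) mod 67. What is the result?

2^1 ≡ 2 (mod 67)
2^2 ≡ 2^2 = 4 ≡ 4 (mod 67)
2^4 ≡ 4^2 = 16 ≡ 16 (mod 67)
2^8 ≡ 16^2 = 256 ≡ 55 (mod 67)
2^16 ≡ 55^2 = 3025 ≡ 10 (mod 67)
2^32 ≡ 10^2 = 100 ≡ 33 (mod 67)
2^64 ≡ 33^2 = 1089 ≡ 17 (mod 67)
66 = 64 + 2 in binary powers of 2.
So 2^66 ≡ 17 · 4 ≡ 1 (mod 67).
Since the result is 1, base 2 gives no evidence that 67 is composite.

1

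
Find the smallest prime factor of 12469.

12469 is odd.
Digit sum 22, not divisible by 3.
Ends in 9: not divisible by 5.
7: 12469 = 7·1781 + 2
11: 12469 = 11·1133 + 6
13: 12469 = 13·959 + 2
17: 12469 = 17·733 + 8
19: 12469 = 19·656 + 5
23: 12469 = 23·542 + 3
29: 12469 = 29·429 + 28
31: 12469 = 31·402 + 7
37: 12469 = 37·337

37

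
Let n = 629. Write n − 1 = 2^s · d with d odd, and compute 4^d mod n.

225

629 − 1 = 628 = 2^2 · 157, so d = 157.
4^1 ≡ 4 (mod 629)
4^2 ≡ 4^2 = 16 ≡ 16 (mod 629)
4^4 ≡ 16^2 = 256 ≡ 256 (mod 629)
4^8 ≡ 256^2 = 65536 ≡ 120 (mod 629)
4^16 ≡ 120^2 = 14400 ≡ 562 (mod 629)
4^32 ≡ 562^2 = 315844 ≡ 86 (mod 629)
4^64 ≡ 86^2 = 7396 ≡ 477 (mod 629)
4^128 ≡ 477^2 = 227529 ≡ 460 (mod 629)
157 = 128 + 16 + 8 + 4 + 1 in binary powers of 2.
So 4^157 ≡ 460 · 562 · 120 · 256 · 4 ≡ 225 (mod 629).
Squaring chain: 225 → 305; never reaches −1, so base 4 is a Miller–Rabin witness that 629 is composite.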